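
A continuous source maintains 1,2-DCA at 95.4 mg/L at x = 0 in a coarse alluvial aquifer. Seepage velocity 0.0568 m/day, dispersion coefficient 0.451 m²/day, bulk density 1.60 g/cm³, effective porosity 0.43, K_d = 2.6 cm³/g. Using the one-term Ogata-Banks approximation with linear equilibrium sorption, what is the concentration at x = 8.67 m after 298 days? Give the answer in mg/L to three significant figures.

7.54 mg/L

Retardation factor R = 1 + ρ_b·K_d/n = 1 + 1.60 × 2.6/0.43 = 10.67.
Sorption retards both mechanisms: v_R = v/R = 0.005323 m/day, D_R = D/R = 0.04227 m²/day.
v_R·t = 0.005323 × 298 = 1.586254 m; 2√(D_R t) = 7.098 m; argument = (8.67 − 1.586254)/7.098 = 0.9980.
C = C₀ × ½·erfc(0.9980) = 95.4 × 0.07907 = 7.54 mg/L.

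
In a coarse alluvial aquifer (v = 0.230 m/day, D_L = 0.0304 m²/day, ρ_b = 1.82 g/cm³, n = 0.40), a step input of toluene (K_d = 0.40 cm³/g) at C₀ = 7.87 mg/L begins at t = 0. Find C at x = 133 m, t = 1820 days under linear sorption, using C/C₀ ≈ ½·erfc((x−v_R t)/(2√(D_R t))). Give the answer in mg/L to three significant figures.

7.82 mg/L

Retardation factor R = 1 + ρ_b·K_d/n = 1 + 1.82 × 0.40/0.40 = 2.820.
Sorption retards both mechanisms: v_R = v/R = 0.08156 m/day, D_R = D/R = 0.01078 m²/day.
v_R·t = 0.08156 × 1820 = 148.4392 m; 2√(D_R t) = 8.859 m; argument = (133 − 148.4392)/8.859 = -1.743.
C = C₀ × ½·erfc(-1.743) = 7.87 × 0.9931 = 7.82 mg/L.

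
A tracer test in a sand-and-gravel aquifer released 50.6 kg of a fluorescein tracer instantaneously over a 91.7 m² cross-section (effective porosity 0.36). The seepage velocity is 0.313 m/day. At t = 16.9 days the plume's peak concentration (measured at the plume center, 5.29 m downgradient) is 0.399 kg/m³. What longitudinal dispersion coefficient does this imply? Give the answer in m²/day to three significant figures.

At the plume center C_max = M/(n_e·A·√(4πDt)), so D = M²/(4πt·(n_e·A·C_max)²).
n_e·A·C_max = 0.36 × 91.7 × 0.399 = 13.17 kg/m.
D = 50.6²/(4π × 16.9 × 13.17²) = 0.0695 m²/day.

0.0695 m²/day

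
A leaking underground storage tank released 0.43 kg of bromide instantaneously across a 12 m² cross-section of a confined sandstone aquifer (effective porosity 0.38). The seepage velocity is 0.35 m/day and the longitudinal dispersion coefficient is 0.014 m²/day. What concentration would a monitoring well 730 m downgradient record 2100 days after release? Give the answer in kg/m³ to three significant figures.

For an instantaneous plane source, C(x,t) = M/(n_e·A·√(4πDt)) · exp(−(x−vt)²/(4Dt)), with n_e·A the pore (flow) area.
Plume center vt = 0.35 × 2100 = 735 m, so the well at 730 m is 5 m upgradient of the peak.
√(4πDt) = 19.22 m, giving peak height M/(n_e·A·√(4πDt)) = 0.43/(0.38 × 12 × 19.22) = 0.004906 kg/m³.
(x−vt)²/(4Dt) = (-5)²/(4 × 0.014 × 2100) = 0.2126; exp(−0.2126) = 0.8085.
C = 0.004906 × 0.8085 = 0.00397 kg/m³.

0.00397 kg/m³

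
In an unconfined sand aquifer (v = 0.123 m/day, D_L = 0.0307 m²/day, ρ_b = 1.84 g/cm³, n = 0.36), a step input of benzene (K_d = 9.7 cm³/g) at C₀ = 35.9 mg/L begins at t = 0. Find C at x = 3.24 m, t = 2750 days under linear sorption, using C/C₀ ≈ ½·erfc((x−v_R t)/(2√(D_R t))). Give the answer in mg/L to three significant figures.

Retardation factor R = 1 + ρ_b·K_d/n = 1 + 1.84 × 9.7/0.36 = 50.58.
Sorption retards both mechanisms: v_R = v/R = 0.002432 m/day, D_R = D/R = 0.0006070 m²/day.
v_R·t = 0.002432 × 2750 = 6.688 m; 2√(D_R t) = 2.584 m; argument = (3.24 − 6.688)/2.584 = -1.334.
C = C₀ × ½·erfc(-1.334) = 35.9 × 0.9704 = 34.8 mg/L.

34.8 mg/L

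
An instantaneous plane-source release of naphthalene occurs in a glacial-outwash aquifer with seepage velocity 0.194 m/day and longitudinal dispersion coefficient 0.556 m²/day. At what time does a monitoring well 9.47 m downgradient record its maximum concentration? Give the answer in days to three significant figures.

For the 1D instantaneous-source solution, setting ∂C/∂t = 0 at fixed x gives v²t² + 2Dt − x² = 0, so t = (√(D² + v²x²) − D)/v².
√(D² + v²x²) = √(0.556² + 0.194² × 9.47²) = 1.919; v² = 0.037636.
t = (1.919 − 0.556)/0.037636 = 36.2 days (vs. the pure-advection estimate x/v = 48.8 d).

36.2 days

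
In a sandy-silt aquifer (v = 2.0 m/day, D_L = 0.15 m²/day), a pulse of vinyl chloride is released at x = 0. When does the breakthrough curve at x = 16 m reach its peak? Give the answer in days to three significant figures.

For the 1D instantaneous-source solution, setting ∂C/∂t = 0 at fixed x gives v²t² + 2Dt − x² = 0, so t = (√(D² + v²x²) − D)/v².
√(D² + v²x²) = √(0.15² + 2.0² × 16²) = 32.00; v² = 4.
t = (32.00 − 0.15)/4 = 7.96 days (vs. the pure-advection estimate x/v = 8.00 d).

7.96 days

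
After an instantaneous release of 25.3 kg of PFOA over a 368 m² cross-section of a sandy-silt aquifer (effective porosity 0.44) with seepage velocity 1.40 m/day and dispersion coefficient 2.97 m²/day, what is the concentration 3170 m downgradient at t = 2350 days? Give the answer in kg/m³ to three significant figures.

For an instantaneous plane source, C(x,t) = M/(n_e·A·√(4πDt)) · exp(−(x−vt)²/(4Dt)), with n_e·A the pore (flow) area.
Plume center vt = 1.40 × 2350 = 3290 m, so the well at 3170 m is 120 m upgradient of the peak.
√(4πDt) = 296.2 m, giving peak height M/(n_e·A·√(4πDt)) = 25.3/(0.44 × 368 × 296.2) = 0.0005275 kg/m³.
(x−vt)²/(4Dt) = (-120)²/(4 × 2.97 × 2350) = 0.5158; exp(−0.5158) = 0.5970.
C = 0.0005275 × 0.5970 = 0.000315 kg/m³.

0.000315 kg/m³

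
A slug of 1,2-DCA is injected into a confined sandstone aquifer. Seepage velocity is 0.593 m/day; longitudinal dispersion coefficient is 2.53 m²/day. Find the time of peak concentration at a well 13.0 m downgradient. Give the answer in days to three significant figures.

For the 1D instantaneous-source solution, setting ∂C/∂t = 0 at fixed x gives v²t² + 2Dt − x² = 0, so t = (√(D² + v²x²) − D)/v².
√(D² + v²x²) = √(2.53² + 0.593² × 13.0²) = 8.114; v² = 0.351649.
t = (8.114 − 2.53)/0.351649 = 15.9 days (vs. the pure-advection estimate x/v = 21.9 d).

15.9 days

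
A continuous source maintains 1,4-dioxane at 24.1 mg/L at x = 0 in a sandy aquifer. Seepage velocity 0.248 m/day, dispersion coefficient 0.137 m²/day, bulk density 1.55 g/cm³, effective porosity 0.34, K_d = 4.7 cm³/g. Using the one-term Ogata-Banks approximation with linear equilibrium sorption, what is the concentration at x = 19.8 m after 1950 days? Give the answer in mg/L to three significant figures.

15.5 mg/L

Retardation factor R = 1 + ρ_b·K_d/n = 1 + 1.55 × 4.7/0.34 = 22.43.
Sorption retards both mechanisms: v_R = v/R = 0.01106 m/day, D_R = D/R = 0.006108 m²/day.
v_R·t = 0.01106 × 1950 = 21.567 m; 2√(D_R t) = 6.902 m; argument = (19.8 − 21.567)/6.902 = -0.2560.
C = C₀ × ½·erfc(-0.2560) = 24.1 × 0.6413 = 15.5 mg/L.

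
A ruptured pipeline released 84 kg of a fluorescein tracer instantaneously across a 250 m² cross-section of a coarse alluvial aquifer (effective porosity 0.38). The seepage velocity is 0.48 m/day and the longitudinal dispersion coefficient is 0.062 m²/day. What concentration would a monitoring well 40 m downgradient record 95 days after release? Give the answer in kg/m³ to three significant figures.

For an instantaneous plane source, C(x,t) = M/(n_e·A·√(4πDt)) · exp(−(x−vt)²/(4Dt)), with n_e·A the pore (flow) area.
Plume center vt = 0.48 × 95 = 45.6 m, so the well at 40 m is 5.6 m upgradient of the peak.
√(4πDt) = 8.603 m, giving peak height M/(n_e·A·√(4πDt)) = 84/(0.38 × 250 × 8.603) = 0.1028 kg/m³.
(x−vt)²/(4Dt) = (-5.6)²/(4 × 0.062 × 95) = 1.331; exp(−1.331) = 0.2642.
C = 0.1028 × 0.2642 = 0.0272 kg/m³.

0.0272 kg/m³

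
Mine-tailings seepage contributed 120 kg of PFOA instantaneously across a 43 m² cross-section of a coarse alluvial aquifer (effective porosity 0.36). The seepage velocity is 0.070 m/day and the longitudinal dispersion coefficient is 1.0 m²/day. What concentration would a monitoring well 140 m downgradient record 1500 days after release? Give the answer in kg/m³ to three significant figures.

0.0460 kg/m³

For an instantaneous plane source, C(x,t) = M/(n_e·A·√(4πDt)) · exp(−(x−vt)²/(4Dt)), with n_e·A the pore (flow) area.
Plume center vt = 0.070 × 1500 = 105 m, so the well at 140 m is 35 m downgradient of the peak.
√(4πDt) = 137.3 m, giving peak height M/(n_e·A·√(4πDt)) = 120/(0.36 × 43 × 137.3) = 0.05646 kg/m³.
(x−vt)²/(4Dt) = (35)²/(4 × 1.0 × 1500) = 0.2042; exp(−0.2042) = 0.8153.
C = 0.05646 × 0.8153 = 0.0460 kg/m³.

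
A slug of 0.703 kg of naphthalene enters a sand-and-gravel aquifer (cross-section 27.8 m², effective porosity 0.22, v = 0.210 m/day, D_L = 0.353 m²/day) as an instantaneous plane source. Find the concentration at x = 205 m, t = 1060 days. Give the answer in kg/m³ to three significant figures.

0.00136 kg/m³

For an instantaneous plane source, C(x,t) = M/(n_e·A·√(4πDt)) · exp(−(x−vt)²/(4Dt)), with n_e·A the pore (flow) area.
Plume center vt = 0.210 × 1060 = 222.6 m, so the well at 205 m is 17.6 m upgradient of the peak.
√(4πDt) = 68.57 m, giving peak height M/(n_e·A·√(4πDt)) = 0.703/(0.22 × 27.8 × 68.57) = 0.001676 kg/m³.
(x−vt)²/(4Dt) = (-17.6)²/(4 × 0.353 × 1060) = 0.2070; exp(−0.2070) = 0.8130.
C = 0.001676 × 0.8130 = 0.00136 kg/m³.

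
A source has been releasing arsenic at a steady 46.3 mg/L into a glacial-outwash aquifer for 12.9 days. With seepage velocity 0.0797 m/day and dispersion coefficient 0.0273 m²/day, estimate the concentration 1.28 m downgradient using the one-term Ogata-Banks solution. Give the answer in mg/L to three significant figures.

For a continuous step input, C/C₀ ≈ ½·erfc((x−vt)/(2√(Dt))).
vt = 0.0797 × 12.9 = 1.02813 m and 2√(Dt) = 2√(0.0273 × 12.9) = 1.187 m.
Argument (x−vt)/(2√(Dt)) = (1.28 − 1.02813)/1.187 = 0.2122; ½·erfc(0.2122) = 0.3821.
C = 46.3 × 0.3821 = 17.7 mg/L.

17.7 mg/L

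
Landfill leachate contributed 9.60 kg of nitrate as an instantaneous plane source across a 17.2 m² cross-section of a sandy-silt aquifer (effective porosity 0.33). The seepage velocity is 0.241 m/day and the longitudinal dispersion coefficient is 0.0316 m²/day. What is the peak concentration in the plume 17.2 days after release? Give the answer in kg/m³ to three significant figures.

0.647 kg/m³

The peak of an instantaneous 1D plume sits at x = vt; there the Gaussian factor is 1 and C_max = M/(n_e·A·√(4πDt)), where n_e·A is the pore area the mass is dissolved in.
√(4πDt) = √(4π × 0.0316 × 17.2) = 2.613 m, so C_max = 9.60/(0.33 × 17.2 × 2.613) = 0.647 kg/m³.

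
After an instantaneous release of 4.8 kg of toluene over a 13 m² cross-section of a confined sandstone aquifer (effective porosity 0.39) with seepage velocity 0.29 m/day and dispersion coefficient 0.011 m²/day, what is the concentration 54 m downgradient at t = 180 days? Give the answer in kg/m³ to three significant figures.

For an instantaneous plane source, C(x,t) = M/(n_e·A·√(4πDt)) · exp(−(x−vt)²/(4Dt)), with n_e·A the pore (flow) area.
Plume center vt = 0.29 × 180 = 52.2 m, so the well at 54 m is 1.8 m downgradient of the peak.
√(4πDt) = 4.988 m, giving peak height M/(n_e·A·√(4πDt)) = 4.8/(0.39 × 13 × 4.988) = 0.1898 kg/m³.
(x−vt)²/(4Dt) = (1.8)²/(4 × 0.011 × 180) = 0.4091; exp(−0.4091) = 0.6642.
C = 0.1898 × 0.6642 = 0.126 kg/m³.

0.126 kg/m³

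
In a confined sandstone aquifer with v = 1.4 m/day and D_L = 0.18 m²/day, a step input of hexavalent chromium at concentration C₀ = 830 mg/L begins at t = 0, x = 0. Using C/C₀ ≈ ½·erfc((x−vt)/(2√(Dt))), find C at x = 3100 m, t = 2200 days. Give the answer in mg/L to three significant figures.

For a continuous step input, C/C₀ ≈ ½·erfc((x−vt)/(2√(Dt))).
vt = 1.4 × 2200 = 3080 m and 2√(Dt) = 2√(0.18 × 2200) = 39.80 m.
Argument (x−vt)/(2√(Dt)) = (3100 − 3080)/39.80 = 0.5025; ½·erfc(0.5025) = 0.2387.
C = 830 × 0.2387 = 198 mg/L.

198 mg/L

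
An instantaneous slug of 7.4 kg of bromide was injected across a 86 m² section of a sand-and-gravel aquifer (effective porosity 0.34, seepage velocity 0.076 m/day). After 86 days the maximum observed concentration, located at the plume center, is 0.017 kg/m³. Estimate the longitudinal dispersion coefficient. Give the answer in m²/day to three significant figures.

At the plume center C_max = M/(n_e·A·√(4πDt)), so D = M²/(4πt·(n_e·A·C_max)²).
n_e·A·C_max = 0.34 × 86 × 0.017 = 0.4971 kg/m.
D = 7.4²/(4π × 86 × 0.4971²) = 0.205 m²/day.

0.205 m²/day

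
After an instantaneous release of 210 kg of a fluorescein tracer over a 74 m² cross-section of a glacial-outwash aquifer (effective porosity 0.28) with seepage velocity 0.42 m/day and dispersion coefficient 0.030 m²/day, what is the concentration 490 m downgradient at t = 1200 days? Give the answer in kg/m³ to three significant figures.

0.122 kg/m³

For an instantaneous plane source, C(x,t) = M/(n_e·A·√(4πDt)) · exp(−(x−vt)²/(4Dt)), with n_e·A the pore (flow) area.
Plume center vt = 0.42 × 1200 = 504 m, so the well at 490 m is 14 m upgradient of the peak.
√(4πDt) = 21.27 m, giving peak height M/(n_e·A·√(4πDt)) = 210/(0.28 × 74 × 21.27) = 0.4765 kg/m³.
(x−vt)²/(4Dt) = (-14)²/(4 × 0.030 × 1200) = 1.361; exp(−1.361) = 0.2564.
C = 0.4765 × 0.2564 = 0.122 kg/m³.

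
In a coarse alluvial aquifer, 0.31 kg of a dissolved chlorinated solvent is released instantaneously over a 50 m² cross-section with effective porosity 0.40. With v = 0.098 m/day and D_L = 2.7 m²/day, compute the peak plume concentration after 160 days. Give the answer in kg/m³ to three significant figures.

0.000210 kg/m³

The peak of an instantaneous 1D plume sits at x = vt; there the Gaussian factor is 1 and C_max = M/(n_e·A·√(4πDt)), where n_e·A is the pore area the mass is dissolved in.
√(4πDt) = √(4π × 2.7 × 160) = 73.68 m, so C_max = 0.31/(0.40 × 50 × 73.68) = 0.000210 kg/m³.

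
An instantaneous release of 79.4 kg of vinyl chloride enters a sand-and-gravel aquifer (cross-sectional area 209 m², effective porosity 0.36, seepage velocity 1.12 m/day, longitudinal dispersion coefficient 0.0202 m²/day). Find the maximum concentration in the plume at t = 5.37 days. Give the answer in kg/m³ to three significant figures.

0.904 kg/m³

The peak of an instantaneous 1D plume sits at x = vt; there the Gaussian factor is 1 and C_max = M/(n_e·A·√(4πDt)), where n_e·A is the pore area the mass is dissolved in.
√(4πDt) = √(4π × 0.0202 × 5.37) = 1.168 m, so C_max = 79.4/(0.36 × 209 × 1.168) = 0.904 kg/m³.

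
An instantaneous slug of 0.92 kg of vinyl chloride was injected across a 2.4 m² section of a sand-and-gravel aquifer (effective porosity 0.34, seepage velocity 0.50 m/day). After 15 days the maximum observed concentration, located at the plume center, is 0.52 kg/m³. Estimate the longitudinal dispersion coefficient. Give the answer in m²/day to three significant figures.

At the plume center C_max = M/(n_e·A·√(4πDt)), so D = M²/(4πt·(n_e·A·C_max)²).
n_e·A·C_max = 0.34 × 2.4 × 0.52 = 0.4243 kg/m.
D = 0.92²/(4π × 15 × 0.4243²) = 0.0249 m²/day.

0.0249 m²/day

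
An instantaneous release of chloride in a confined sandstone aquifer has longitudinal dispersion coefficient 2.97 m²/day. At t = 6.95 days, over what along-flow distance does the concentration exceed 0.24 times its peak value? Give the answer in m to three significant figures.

The plume is Gaussian with σ = √(2Dt) = √(2 × 2.97 × 6.95) = 6.425 m.
C/C_peak = exp(−Δx²/(2σ²)) = 0.24 ⇒ Δx = σ·√(−2 ln 0.24) = 6.425 × 1.689 = 10.85 m.
Width = 2Δx = 21.7 m.

21.7 m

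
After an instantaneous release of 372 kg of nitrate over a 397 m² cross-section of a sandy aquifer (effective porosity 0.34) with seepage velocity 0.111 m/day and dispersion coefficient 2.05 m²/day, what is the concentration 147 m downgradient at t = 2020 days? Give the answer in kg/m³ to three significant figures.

0.00843 kg/m³

For an instantaneous plane source, C(x,t) = M/(n_e·A·√(4πDt)) · exp(−(x−vt)²/(4Dt)), with n_e·A the pore (flow) area.
Plume center vt = 0.111 × 2020 = 224.22 m, so the well at 147 m is 77.22 m upgradient of the peak.
√(4πDt) = 228.1 m, giving peak height M/(n_e·A·√(4πDt)) = 372/(0.34 × 397 × 228.1) = 0.01208 kg/m³.
(x−vt)²/(4Dt) = (-77.22)²/(4 × 2.05 × 2020) = 0.3600; exp(−0.3600) = 0.6977.
C = 0.01208 × 0.6977 = 0.00843 kg/m³.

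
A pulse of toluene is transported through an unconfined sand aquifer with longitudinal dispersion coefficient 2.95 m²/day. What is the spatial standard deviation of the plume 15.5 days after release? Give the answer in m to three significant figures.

Dispersive spreading gives a Gaussian with σ² = 2Dt; advection only shifts the center.
σ = √(2 × 2.95 × 15.5) = 9.56 m.

9.56 m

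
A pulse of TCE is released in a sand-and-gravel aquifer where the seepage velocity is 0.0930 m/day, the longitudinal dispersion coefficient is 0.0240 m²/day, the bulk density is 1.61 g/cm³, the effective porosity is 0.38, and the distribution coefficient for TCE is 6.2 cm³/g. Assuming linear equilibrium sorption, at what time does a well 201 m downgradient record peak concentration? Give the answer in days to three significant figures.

58900 days

Retardation factor R = 1 + ρ_b·K_d/n = 1 + 1.61 × 6.2/0.38 = 27.27.
Sorption retards both mechanisms: v_R = v/R = 0.003410 m/day, D_R = D/R = 0.0008801 m²/day.
Peak time from v_R²t² + 2D_R t − x² = 0: t = (√(D_R² + v_R²x²) − D_R)/v_R².
√(D_R² + v_R²x²) = √(0.0008801² + 0.003410² × 201²) = 0.6854; v_R² = 1.163e-05.
t = (0.6854 − 0.0008801)/1.163e-05 = 58900 days.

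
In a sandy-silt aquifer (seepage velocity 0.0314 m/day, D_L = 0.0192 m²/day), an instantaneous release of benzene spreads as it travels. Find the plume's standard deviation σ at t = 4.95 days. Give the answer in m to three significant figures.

0.436 m

Dispersive spreading gives a Gaussian with σ² = 2Dt; advection only shifts the center.
σ = √(2 × 0.0192 × 4.95) = 0.436 m.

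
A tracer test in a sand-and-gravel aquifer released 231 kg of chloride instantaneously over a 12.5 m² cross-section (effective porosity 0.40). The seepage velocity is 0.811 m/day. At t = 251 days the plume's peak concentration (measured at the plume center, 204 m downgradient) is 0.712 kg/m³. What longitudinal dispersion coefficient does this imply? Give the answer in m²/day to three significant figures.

At the plume center C_max = M/(n_e·A·√(4πDt)), so D = M²/(4πt·(n_e·A·C_max)²).
n_e·A·C_max = 0.40 × 12.5 × 0.712 = 3.560 kg/m.
D = 231²/(4π × 251 × 3.560²) = 1.33 m²/day.

1.33 m²/day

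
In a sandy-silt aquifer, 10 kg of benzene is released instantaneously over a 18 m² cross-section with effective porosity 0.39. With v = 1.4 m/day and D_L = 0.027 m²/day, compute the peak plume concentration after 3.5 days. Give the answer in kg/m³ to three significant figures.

1.31 kg/m³

The peak of an instantaneous 1D plume sits at x = vt; there the Gaussian factor is 1 and C_max = M/(n_e·A·√(4πDt)), where n_e·A is the pore area the mass is dissolved in.
√(4πDt) = √(4π × 0.027 × 3.5) = 1.090 m, so C_max = 10/(0.39 × 18 × 1.090) = 1.31 kg/m³.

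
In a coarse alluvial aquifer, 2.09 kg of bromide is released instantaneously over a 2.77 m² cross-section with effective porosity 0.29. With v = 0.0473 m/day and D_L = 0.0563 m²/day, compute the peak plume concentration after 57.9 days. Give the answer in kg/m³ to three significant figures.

The peak of an instantaneous 1D plume sits at x = vt; there the Gaussian factor is 1 and C_max = M/(n_e·A·√(4πDt)), where n_e·A is the pore area the mass is dissolved in.
√(4πDt) = √(4π × 0.0563 × 57.9) = 6.400 m, so C_max = 2.09/(0.29 × 2.77 × 6.400) = 0.407 kg/m³.

0.407 kg/m³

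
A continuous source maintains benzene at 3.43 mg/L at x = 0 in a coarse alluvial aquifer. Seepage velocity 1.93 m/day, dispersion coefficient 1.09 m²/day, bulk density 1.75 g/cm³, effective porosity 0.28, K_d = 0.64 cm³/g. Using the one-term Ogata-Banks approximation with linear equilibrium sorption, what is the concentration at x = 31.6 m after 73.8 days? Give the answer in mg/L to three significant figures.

Retardation factor R = 1 + ρ_b·K_d/n = 1 + 1.75 × 0.64/0.28 = 5.000.
Sorption retards both mechanisms: v_R = v/R = 0.3860 m/day, D_R = D/R = 0.2180 m²/day.
v_R·t = 0.3860 × 73.8 = 28.4868 m; 2√(D_R t) = 8.022 m; argument = (31.6 − 28.4868)/8.022 = 0.3881.
C = C₀ × ½·erfc(0.3881) = 3.43 × 0.2916 = 1.00 mg/L.

1.00 mg/L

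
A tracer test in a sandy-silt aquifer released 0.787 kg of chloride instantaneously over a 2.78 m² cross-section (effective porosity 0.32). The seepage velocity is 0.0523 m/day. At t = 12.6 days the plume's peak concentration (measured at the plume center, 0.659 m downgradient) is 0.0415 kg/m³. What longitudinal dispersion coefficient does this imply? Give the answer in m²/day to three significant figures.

2.87 m²/day

At the plume center C_max = M/(n_e·A·√(4πDt)), so D = M²/(4πt·(n_e·A·C_max)²).
n_e·A·C_max = 0.32 × 2.78 × 0.0415 = 0.03692 kg/m.
D = 0.787²/(4π × 12.6 × 0.03692²) = 2.87 m²/day.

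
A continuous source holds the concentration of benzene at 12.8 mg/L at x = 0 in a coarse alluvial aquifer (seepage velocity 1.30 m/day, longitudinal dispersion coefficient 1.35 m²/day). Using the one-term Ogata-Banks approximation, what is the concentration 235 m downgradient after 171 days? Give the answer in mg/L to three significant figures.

3.55 mg/L

For a continuous step input, C/C₀ ≈ ½·erfc((x−vt)/(2√(Dt))).
vt = 1.30 × 171 = 222.3 m and 2√(Dt) = 2√(1.35 × 171) = 30.39 m.
Argument (x−vt)/(2√(Dt)) = (235 − 222.3)/30.39 = 0.4179; ½·erfc(0.4179) = 0.2773.
C = 12.8 × 0.2773 = 3.55 mg/L.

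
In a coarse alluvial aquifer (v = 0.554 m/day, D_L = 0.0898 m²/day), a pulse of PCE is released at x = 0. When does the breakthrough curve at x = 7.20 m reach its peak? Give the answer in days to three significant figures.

For the 1D instantaneous-source solution, setting ∂C/∂t = 0 at fixed x gives v²t² + 2Dt − x² = 0, so t = (√(D² + v²x²) − D)/v².
√(D² + v²x²) = √(0.0898² + 0.554² × 7.20²) = 3.990; v² = 0.306916.
t = (3.990 − 0.0898)/0.306916 = 12.7 days (vs. the pure-advection estimate x/v = 13.0 d).

12.7 days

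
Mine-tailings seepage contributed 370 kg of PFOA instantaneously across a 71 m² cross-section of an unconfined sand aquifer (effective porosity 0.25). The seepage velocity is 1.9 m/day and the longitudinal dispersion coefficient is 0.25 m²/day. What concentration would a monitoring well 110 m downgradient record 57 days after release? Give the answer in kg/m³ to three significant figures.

1.48 kg/m³

For an instantaneous plane source, C(x,t) = M/(n_e·A·√(4πDt)) · exp(−(x−vt)²/(4Dt)), with n_e·A the pore (flow) area.
Plume center vt = 1.9 × 57 = 108.3 m, so the well at 110 m is 1.7 m downgradient of the peak.
√(4πDt) = 13.38 m, giving peak height M/(n_e·A·√(4πDt)) = 370/(0.25 × 71 × 13.38) = 1.558 kg/m³.
(x−vt)²/(4Dt) = (1.7)²/(4 × 0.25 × 57) = 0.05070; exp(−0.05070) = 0.9506.
C = 1.558 × 0.9506 = 1.48 kg/m³.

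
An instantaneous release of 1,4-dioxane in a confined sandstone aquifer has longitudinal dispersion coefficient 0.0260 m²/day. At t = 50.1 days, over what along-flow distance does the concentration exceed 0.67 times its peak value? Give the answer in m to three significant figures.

2.89 m

The plume is Gaussian with σ = √(2Dt) = √(2 × 0.0260 × 50.1) = 1.614 m.
C/C_peak = exp(−Δx²/(2σ²)) = 0.67 ⇒ Δx = σ·√(−2 ln 0.67) = 1.614 × 0.8950 = 1.445 m.
Width = 2Δx = 2.89 m.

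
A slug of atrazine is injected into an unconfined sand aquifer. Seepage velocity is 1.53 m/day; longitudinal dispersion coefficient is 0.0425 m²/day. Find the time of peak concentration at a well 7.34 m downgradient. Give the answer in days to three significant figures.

For the 1D instantaneous-source solution, setting ∂C/∂t = 0 at fixed x gives v²t² + 2Dt − x² = 0, so t = (√(D² + v²x²) − D)/v².
√(D² + v²x²) = √(0.0425² + 1.53² × 7.34²) = 11.23; v² = 2.3409.
t = (11.23 − 0.0425)/2.3409 = 4.78 days (vs. the pure-advection estimate x/v = 4.80 d).

4.78 days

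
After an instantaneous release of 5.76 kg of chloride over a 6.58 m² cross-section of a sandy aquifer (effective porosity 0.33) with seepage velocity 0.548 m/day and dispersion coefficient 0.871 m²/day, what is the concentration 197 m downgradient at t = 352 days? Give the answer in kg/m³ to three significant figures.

0.0422 kg/m³

For an instantaneous plane source, C(x,t) = M/(n_e·A·√(4πDt)) · exp(−(x−vt)²/(4Dt)), with n_e·A the pore (flow) area.
Plume center vt = 0.548 × 352 = 192.896 m, so the well at 197 m is 4.104 m downgradient of the peak.
√(4πDt) = 62.07 m, giving peak height M/(n_e·A·√(4πDt)) = 5.76/(0.33 × 6.58 × 62.07) = 0.04274 kg/m³.
(x−vt)²/(4Dt) = (4.104)²/(4 × 0.871 × 352) = 0.01373; exp(−0.01373) = 0.9864.
C = 0.04274 × 0.9864 = 0.0422 kg/m³.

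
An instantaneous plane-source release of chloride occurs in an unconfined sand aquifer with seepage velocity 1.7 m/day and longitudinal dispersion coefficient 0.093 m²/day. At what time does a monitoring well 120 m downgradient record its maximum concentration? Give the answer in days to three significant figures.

70.6 days

For the 1D instantaneous-source solution, setting ∂C/∂t = 0 at fixed x gives v²t² + 2Dt − x² = 0, so t = (√(D² + v²x²) − D)/v².
√(D² + v²x²) = √(0.093² + 1.7² × 120²) = 204.0; v² = 2.89.
t = (204.0 − 0.093)/2.89 = 70.6 days (vs. the pure-advection estimate x/v = 70.6 d).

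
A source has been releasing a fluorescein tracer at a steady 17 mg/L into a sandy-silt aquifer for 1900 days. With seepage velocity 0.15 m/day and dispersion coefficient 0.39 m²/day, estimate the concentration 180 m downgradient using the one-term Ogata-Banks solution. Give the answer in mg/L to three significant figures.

16.9 mg/L

For a continuous step input, C/C₀ ≈ ½·erfc((x−vt)/(2√(Dt))).
vt = 0.15 × 1900 = 285 m and 2√(Dt) = 2√(0.39 × 1900) = 54.44 m.
Argument (x−vt)/(2√(Dt)) = (180 − 285)/54.44 = -1.929; ½·erfc(-1.929) = 0.9968.
C = 17 × 0.9968 = 16.9 mg/L.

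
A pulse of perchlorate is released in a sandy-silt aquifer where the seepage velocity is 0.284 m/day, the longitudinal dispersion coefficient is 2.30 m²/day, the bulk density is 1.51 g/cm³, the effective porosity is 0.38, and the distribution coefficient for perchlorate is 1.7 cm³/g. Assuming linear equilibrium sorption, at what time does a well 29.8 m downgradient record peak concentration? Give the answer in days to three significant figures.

Retardation factor R = 1 + ρ_b·K_d/n = 1 + 1.51 × 1.7/0.38 = 7.755.
Sorption retards both mechanisms: v_R = v/R = 0.03662 m/day, D_R = D/R = 0.2966 m²/day.
Peak time from v_R²t² + 2D_R t − x² = 0: t = (√(D_R² + v_R²x²) − D_R)/v_R².
√(D_R² + v_R²x²) = √(0.2966² + 0.03662² × 29.8²) = 1.131; v_R² = 0.001341.
t = (1.131 − 0.2966)/0.001341 = 622 days.

622 days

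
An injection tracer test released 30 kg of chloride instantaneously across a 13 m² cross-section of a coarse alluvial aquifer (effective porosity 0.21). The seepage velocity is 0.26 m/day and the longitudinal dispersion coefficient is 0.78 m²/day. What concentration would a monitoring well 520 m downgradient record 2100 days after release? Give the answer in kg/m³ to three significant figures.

0.0691 kg/m³

For an instantaneous plane source, C(x,t) = M/(n_e·A·√(4πDt)) · exp(−(x−vt)²/(4Dt)), with n_e·A the pore (flow) area.
Plume center vt = 0.26 × 2100 = 546 m, so the well at 520 m is 26 m upgradient of the peak.
√(4πDt) = 143.5 m, giving peak height M/(n_e·A·√(4πDt)) = 30/(0.21 × 13 × 143.5) = 0.07658 kg/m³.
(x−vt)²/(4Dt) = (-26)²/(4 × 0.78 × 2100) = 0.1032; exp(−0.1032) = 0.9019.
C = 0.07658 × 0.9019 = 0.0691 kg/m³.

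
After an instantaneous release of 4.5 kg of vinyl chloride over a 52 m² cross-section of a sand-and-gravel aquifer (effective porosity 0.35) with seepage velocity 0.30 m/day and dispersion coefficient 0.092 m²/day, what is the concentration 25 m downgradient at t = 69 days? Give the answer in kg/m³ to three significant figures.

For an instantaneous plane source, C(x,t) = M/(n_e·A·√(4πDt)) · exp(−(x−vt)²/(4Dt)), with n_e·A the pore (flow) area.
Plume center vt = 0.30 × 69 = 20.7 m, so the well at 25 m is 4.3 m downgradient of the peak.
√(4πDt) = 8.931 m, giving peak height M/(n_e·A·√(4πDt)) = 4.5/(0.35 × 52 × 8.931) = 0.02768 kg/m³.
(x−vt)²/(4Dt) = (4.3)²/(4 × 0.092 × 69) = 0.7282; exp(−0.7282) = 0.4828.
C = 0.02768 × 0.4828 = 0.0134 kg/m³.

0.0134 kg/m³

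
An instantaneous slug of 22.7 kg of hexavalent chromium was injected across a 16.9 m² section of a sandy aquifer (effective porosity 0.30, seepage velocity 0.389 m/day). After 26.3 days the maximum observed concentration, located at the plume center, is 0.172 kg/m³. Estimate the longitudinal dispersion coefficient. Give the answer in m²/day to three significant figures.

At the plume center C_max = M/(n_e·A·√(4πDt)), so D = M²/(4πt·(n_e·A·C_max)²).
n_e·A·C_max = 0.30 × 16.9 × 0.172 = 0.8720 kg/m.
D = 22.7²/(4π × 26.3 × 0.8720²) = 2.05 m²/day.

2.05 m²/day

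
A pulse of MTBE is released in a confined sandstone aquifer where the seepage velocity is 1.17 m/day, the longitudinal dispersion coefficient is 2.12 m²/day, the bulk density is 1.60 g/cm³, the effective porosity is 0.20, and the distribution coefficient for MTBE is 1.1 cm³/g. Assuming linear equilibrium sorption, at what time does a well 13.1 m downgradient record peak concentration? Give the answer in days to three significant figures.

95.6 days

Retardation factor R = 1 + ρ_b·K_d/n = 1 + 1.60 × 1.1/0.20 = 9.800.
Sorption retards both mechanisms: v_R = v/R = 0.1194 m/day, D_R = D/R = 0.2163 m²/day.
Peak time from v_R²t² + 2D_R t − x² = 0: t = (√(D_R² + v_R²x²) − D_R)/v_R².
√(D_R² + v_R²x²) = √(0.2163² + 0.1194² × 13.1²) = 1.579; v_R² = 0.01426.
t = (1.579 − 0.2163)/0.01426 = 95.6 days.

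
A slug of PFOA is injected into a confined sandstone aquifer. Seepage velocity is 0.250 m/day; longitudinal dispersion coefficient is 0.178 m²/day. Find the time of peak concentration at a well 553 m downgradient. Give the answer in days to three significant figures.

For the 1D instantaneous-source solution, setting ∂C/∂t = 0 at fixed x gives v²t² + 2Dt − x² = 0, so t = (√(D² + v²x²) − D)/v².
√(D² + v²x²) = √(0.178² + 0.250² × 553²) = 138.3; v² = 0.0625.
t = (138.3 − 0.178)/0.0625 = 2210 days (vs. the pure-advection estimate x/v = 2210 d).

2210 days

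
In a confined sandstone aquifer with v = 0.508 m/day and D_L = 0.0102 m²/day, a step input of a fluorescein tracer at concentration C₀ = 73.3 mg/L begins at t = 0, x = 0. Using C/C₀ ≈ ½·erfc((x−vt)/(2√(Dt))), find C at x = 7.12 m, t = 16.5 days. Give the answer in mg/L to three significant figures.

For a continuous step input, C/C₀ ≈ ½·erfc((x−vt)/(2√(Dt))).
vt = 0.508 × 16.5 = 8.382 m and 2√(Dt) = 2√(0.0102 × 16.5) = 0.8205 m.
Argument (x−vt)/(2√(Dt)) = (7.12 − 8.382)/0.8205 = -1.538; ½·erfc(-1.538) = 0.9852.
C = 73.3 × 0.9852 = 72.2 mg/L.

72.2 mg/L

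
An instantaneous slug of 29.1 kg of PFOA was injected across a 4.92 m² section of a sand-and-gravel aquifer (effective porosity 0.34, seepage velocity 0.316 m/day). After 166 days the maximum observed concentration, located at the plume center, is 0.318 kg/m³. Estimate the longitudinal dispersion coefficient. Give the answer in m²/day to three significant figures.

At the plume center C_max = M/(n_e·A·√(4πDt)), so D = M²/(4πt·(n_e·A·C_max)²).
n_e·A·C_max = 0.34 × 4.92 × 0.318 = 0.5320 kg/m.
D = 29.1²/(4π × 166 × 0.5320²) = 1.43 m²/day.

1.43 m²/day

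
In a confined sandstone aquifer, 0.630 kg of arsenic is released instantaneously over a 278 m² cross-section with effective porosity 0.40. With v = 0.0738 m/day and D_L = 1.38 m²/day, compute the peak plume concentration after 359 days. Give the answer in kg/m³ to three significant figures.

The peak of an instantaneous 1D plume sits at x = vt; there the Gaussian factor is 1 and C_max = M/(n_e·A·√(4πDt)), where n_e·A is the pore area the mass is dissolved in.
√(4πDt) = √(4π × 1.38 × 359) = 78.90 m, so C_max = 0.630/(0.40 × 278 × 78.90) = 7.18e-05 kg/m³.

7.18e-05 kg/m³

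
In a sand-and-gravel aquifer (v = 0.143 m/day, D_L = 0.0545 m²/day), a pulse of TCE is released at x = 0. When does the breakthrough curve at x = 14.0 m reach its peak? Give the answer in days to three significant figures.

95.3 days

For the 1D instantaneous-source solution, setting ∂C/∂t = 0 at fixed x gives v²t² + 2Dt − x² = 0, so t = (√(D² + v²x²) − D)/v².
√(D² + v²x²) = √(0.0545² + 0.143² × 14.0²) = 2.003; v² = 0.020449.
t = (2.003 − 0.0545)/0.020449 = 95.3 days (vs. the pure-advection estimate x/v = 97.9 d).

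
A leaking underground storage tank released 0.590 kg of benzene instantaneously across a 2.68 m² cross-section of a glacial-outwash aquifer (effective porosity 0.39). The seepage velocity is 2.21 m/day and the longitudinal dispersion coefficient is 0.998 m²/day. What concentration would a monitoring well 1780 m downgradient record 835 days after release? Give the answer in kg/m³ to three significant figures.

0.00153 kg/m³

For an instantaneous plane source, C(x,t) = M/(n_e·A·√(4πDt)) · exp(−(x−vt)²/(4Dt)), with n_e·A the pore (flow) area.
Plume center vt = 2.21 × 835 = 1845.35 m, so the well at 1780 m is 65.35 m upgradient of the peak.
√(4πDt) = 102.3 m, giving peak height M/(n_e·A·√(4πDt)) = 0.590/(0.39 × 2.68 × 102.3) = 0.005518 kg/m³.
(x−vt)²/(4Dt) = (-65.35)²/(4 × 0.998 × 835) = 1.281; exp(−1.281) = 0.2778.
C = 0.005518 × 0.2778 = 0.00153 kg/m³.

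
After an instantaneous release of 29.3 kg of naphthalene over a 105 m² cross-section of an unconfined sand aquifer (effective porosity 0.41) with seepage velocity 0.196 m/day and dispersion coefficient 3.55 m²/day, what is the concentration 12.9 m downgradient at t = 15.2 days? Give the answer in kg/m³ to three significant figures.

0.0166 kg/m³

For an instantaneous plane source, C(x,t) = M/(n_e·A·√(4πDt)) · exp(−(x−vt)²/(4Dt)), with n_e·A the pore (flow) area.
Plume center vt = 0.196 × 15.2 = 2.9792 m, so the well at 12.9 m is 9.9208 m downgradient of the peak.
√(4πDt) = 26.04 m, giving peak height M/(n_e·A·√(4πDt)) = 29.3/(0.41 × 105 × 26.04) = 0.02614 kg/m³.
(x−vt)²/(4Dt) = (9.9208)²/(4 × 3.55 × 15.2) = 0.4560; exp(−0.4560) = 0.6338.
C = 0.02614 × 0.6338 = 0.0166 kg/m³.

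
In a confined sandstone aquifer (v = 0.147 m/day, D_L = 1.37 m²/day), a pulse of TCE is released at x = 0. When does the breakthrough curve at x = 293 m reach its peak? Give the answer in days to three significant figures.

1930 days

For the 1D instantaneous-source solution, setting ∂C/∂t = 0 at fixed x gives v²t² + 2Dt − x² = 0, so t = (√(D² + v²x²) − D)/v².
√(D² + v²x²) = √(1.37² + 0.147² × 293²) = 43.09; v² = 0.021609.
t = (43.09 − 1.37)/0.021609 = 1930 days (vs. the pure-advection estimate x/v = 1990 d).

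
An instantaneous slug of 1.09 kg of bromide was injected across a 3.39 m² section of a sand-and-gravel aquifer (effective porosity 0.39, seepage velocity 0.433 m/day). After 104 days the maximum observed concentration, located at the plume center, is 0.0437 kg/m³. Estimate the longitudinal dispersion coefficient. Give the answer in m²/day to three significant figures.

0.272 m²/day

At the plume center C_max = M/(n_e·A·√(4πDt)), so D = M²/(4πt·(n_e·A·C_max)²).
n_e·A·C_max = 0.39 × 3.39 × 0.0437 = 0.05778 kg/m.
D = 1.09²/(4π × 104 × 0.05778²) = 0.272 m²/day.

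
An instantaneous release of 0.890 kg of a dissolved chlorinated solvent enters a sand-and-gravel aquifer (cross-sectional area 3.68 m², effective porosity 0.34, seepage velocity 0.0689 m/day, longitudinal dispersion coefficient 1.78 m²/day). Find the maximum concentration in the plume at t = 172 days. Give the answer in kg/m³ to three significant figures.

0.0115 kg/m³

The peak of an instantaneous 1D plume sits at x = vt; there the Gaussian factor is 1 and C_max = M/(n_e·A·√(4πDt)), where n_e·A is the pore area the mass is dissolved in.
√(4πDt) = √(4π × 1.78 × 172) = 62.03 m, so C_max = 0.890/(0.34 × 3.68 × 62.03) = 0.0115 kg/m³.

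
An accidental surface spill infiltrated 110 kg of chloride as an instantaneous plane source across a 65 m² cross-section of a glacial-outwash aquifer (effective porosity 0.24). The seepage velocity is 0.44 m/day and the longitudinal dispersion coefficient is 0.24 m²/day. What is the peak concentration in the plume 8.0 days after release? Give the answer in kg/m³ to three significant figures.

1.44 kg/m³

The peak of an instantaneous 1D plume sits at x = vt; there the Gaussian factor is 1 and C_max = M/(n_e·A·√(4πDt)), where n_e·A is the pore area the mass is dissolved in.
√(4πDt) = √(4π × 0.24 × 8.0) = 4.912 m, so C_max = 110/(0.24 × 65 × 4.912) = 1.44 kg/m³.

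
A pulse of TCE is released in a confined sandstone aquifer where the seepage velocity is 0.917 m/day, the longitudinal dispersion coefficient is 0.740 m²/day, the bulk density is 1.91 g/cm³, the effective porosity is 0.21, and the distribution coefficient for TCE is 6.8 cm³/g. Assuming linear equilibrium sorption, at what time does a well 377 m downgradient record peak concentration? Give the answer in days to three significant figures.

25800 days

Retardation factor R = 1 + ρ_b·K_d/n = 1 + 1.91 × 6.8/0.21 = 62.85.
Sorption retards both mechanisms: v_R = v/R = 0.01459 m/day, D_R = D/R = 0.01177 m²/day.
Peak time from v_R²t² + 2D_R t − x² = 0: t = (√(D_R² + v_R²x²) − D_R)/v_R².
√(D_R² + v_R²x²) = √(0.01177² + 0.01459² × 377²) = 5.500; v_R² = 0.0002129.
t = (5.500 − 0.01177)/0.0002129 = 25800 days.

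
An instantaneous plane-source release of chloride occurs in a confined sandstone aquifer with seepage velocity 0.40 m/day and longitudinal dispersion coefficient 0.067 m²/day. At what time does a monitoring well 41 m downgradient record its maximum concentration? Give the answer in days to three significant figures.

For the 1D instantaneous-source solution, setting ∂C/∂t = 0 at fixed x gives v²t² + 2Dt − x² = 0, so t = (√(D² + v²x²) − D)/v².
√(D² + v²x²) = √(0.067² + 0.40² × 41²) = 16.40; v² = 0.16.
t = (16.40 − 0.067)/0.16 = 102 days (vs. the pure-advection estimate x/v = 102 d).

102 days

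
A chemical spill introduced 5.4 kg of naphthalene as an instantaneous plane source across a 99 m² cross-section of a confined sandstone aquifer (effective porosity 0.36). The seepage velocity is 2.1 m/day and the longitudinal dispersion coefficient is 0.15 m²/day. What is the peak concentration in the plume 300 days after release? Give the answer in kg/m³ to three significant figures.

The peak of an instantaneous 1D plume sits at x = vt; there the Gaussian factor is 1 and C_max = M/(n_e·A·√(4πDt)), where n_e·A is the pore area the mass is dissolved in.
√(4πDt) = √(4π × 0.15 × 300) = 23.78 m, so C_max = 5.4/(0.36 × 99 × 23.78) = 0.00637 kg/m³.

0.00637 kg/m³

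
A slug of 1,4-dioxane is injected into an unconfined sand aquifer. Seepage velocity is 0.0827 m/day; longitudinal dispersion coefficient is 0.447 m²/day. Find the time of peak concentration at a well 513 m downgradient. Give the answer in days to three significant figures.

For the 1D instantaneous-source solution, setting ∂C/∂t = 0 at fixed x gives v²t² + 2Dt − x² = 0, so t = (√(D² + v²x²) − D)/v².
√(D² + v²x²) = √(0.447² + 0.0827² × 513²) = 42.43; v² = 0.00683929.
t = (42.43 − 0.447)/0.00683929 = 6140 days (vs. the pure-advection estimate x/v = 6200 d).

6140 days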